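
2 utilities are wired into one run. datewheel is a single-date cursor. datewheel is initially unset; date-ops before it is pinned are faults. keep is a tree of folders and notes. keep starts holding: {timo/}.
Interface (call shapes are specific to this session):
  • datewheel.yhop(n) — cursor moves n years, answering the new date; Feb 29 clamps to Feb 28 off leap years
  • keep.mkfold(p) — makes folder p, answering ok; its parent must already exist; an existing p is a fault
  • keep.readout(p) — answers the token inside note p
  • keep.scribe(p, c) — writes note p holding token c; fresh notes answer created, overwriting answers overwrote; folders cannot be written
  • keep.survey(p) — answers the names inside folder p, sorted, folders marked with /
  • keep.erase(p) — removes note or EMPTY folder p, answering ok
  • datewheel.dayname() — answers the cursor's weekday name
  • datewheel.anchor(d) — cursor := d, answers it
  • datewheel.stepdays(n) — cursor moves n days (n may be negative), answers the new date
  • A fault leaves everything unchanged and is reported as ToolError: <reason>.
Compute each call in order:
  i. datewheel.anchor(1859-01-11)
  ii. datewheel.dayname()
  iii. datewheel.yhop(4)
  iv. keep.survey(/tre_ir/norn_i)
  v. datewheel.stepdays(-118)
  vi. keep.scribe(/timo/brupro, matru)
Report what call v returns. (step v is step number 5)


·→ datewheel.anchor(d: 1859-01-11)
·← 1859-01-11
·→ datewheel.dayname()
·← Tuesday
·→ datewheel.yhop(n: 4)
·← 1863-01-11
·→ keep.survey(p: /tre_ir/norn_i)
·← ToolError: not found
·→ datewheel.stepdays(n: -118)
·← 1862-09-15
·→ keep.scribe(p: /timo/brupro, c: matru)
·← created

Answer: 1862-09-15


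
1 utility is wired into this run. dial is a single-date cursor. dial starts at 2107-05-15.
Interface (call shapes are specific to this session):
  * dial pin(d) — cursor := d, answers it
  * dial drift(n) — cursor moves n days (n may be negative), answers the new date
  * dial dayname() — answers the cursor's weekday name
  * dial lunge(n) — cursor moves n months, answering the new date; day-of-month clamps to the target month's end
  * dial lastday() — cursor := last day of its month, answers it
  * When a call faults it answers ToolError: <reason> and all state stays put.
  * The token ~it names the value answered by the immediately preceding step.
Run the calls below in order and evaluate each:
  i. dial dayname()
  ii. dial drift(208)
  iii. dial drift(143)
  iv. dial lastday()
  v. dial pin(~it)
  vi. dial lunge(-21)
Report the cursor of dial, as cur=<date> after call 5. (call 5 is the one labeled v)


>> dial dayname()
<< Sunday
>> dial drift(n: 208)
<< 2107-12-09
>> dial drift(n: 143)
<< 2108-04-30
>> dial lastday()
<< 2108-04-30
>> dial pin(d: ~it)
<< 2108-04-30
>> dial lunge(n: -21)
<< 2106-07-30

Answer: cur=2108-04-30


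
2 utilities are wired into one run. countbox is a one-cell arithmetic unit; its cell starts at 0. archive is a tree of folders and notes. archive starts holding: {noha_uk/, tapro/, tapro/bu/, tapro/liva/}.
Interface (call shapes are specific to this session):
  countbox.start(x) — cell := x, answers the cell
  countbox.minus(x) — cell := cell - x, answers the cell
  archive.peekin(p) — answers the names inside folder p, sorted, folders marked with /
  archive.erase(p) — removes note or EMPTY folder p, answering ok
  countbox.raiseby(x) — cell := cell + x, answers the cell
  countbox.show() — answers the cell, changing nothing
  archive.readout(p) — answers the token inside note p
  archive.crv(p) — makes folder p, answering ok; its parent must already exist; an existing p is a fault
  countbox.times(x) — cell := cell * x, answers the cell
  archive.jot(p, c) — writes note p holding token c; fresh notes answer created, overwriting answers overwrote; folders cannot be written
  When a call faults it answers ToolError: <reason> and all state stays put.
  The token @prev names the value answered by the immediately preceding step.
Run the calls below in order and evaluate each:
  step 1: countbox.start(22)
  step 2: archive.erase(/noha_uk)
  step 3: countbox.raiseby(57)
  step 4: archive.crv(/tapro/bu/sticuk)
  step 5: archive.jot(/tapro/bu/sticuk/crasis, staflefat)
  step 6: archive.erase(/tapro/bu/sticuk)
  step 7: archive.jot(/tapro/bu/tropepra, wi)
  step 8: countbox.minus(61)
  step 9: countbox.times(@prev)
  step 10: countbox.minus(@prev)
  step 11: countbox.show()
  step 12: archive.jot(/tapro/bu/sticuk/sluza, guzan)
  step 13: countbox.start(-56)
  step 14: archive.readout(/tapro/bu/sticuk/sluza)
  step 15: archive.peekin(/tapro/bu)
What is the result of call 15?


CALL countbox.start[x→22]
RET  22
CALL archive.erase[p→/noha_uk]
RET  ok
CALL countbox.raiseby[x→57]
RET  79
CALL archive.crv[p→/tapro/bu/sticuk]
RET  ok
CALL archive.jot[p→/tapro/bu/sticuk/crasis; c→staflefat]
RET  created
CALL archive.erase[p→/tapro/bu/sticuk]
RET  ToolError: not empty
CALL archive.jot[p→/tapro/bu/tropepra; c→wi]
RET  created
CALL countbox.minus[x→61]
RET  18
CALL countbox.times[x→@prev]
RET  324
CALL countbox.minus[x→@prev]
RET  0
CALL countbox.show[]
RET  0
CALL archive.jot[p→/tapro/bu/sticuk/sluza; c→guzan]
RET  created
CALL countbox.start[x→-56]
RET  -56
CALL archive.readout[p→/tapro/bu/sticuk/sluza]
RET  guzan
CALL archive.peekin[p→/tapro/bu]
RET  [sticuk/, tropepra]

Answer: [sticuk/, tropepra]


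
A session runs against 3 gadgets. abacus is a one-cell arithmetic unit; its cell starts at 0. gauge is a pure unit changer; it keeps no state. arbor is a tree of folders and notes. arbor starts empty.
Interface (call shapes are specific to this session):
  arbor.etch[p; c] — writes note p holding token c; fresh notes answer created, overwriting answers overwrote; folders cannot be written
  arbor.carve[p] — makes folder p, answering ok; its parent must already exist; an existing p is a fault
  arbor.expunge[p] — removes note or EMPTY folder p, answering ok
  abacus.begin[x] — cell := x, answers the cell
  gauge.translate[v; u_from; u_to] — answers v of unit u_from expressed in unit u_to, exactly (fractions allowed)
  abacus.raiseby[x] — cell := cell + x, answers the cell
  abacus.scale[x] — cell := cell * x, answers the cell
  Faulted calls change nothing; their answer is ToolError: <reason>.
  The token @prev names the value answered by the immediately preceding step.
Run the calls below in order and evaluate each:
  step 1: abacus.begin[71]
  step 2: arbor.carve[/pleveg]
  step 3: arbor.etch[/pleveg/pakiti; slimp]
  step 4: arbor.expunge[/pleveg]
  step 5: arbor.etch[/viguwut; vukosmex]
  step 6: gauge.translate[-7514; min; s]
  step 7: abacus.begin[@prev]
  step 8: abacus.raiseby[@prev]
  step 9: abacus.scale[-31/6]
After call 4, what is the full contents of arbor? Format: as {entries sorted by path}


Answer: {pleveg/, pleveg/pakiti=slimp}

Derivation:
! abacus.begin(x: 71) : 71
! arbor.carve(p: /pleveg) : ok
! arbor.etch(p: /pleveg/pakiti, c: slimp) : created
! arbor.expunge(p: /pleveg) : ToolError: not empty
! arbor.etch(p: /viguwut, c: vukosmex) : created
! gauge.translate(v: -7514, u_from: min, u_to: s) : -450840
! abacus.begin(x: @prev) : -450840
! abacus.raiseby(x: @prev) : -901680
! abacus.scale(x: -31/6) : 4658680


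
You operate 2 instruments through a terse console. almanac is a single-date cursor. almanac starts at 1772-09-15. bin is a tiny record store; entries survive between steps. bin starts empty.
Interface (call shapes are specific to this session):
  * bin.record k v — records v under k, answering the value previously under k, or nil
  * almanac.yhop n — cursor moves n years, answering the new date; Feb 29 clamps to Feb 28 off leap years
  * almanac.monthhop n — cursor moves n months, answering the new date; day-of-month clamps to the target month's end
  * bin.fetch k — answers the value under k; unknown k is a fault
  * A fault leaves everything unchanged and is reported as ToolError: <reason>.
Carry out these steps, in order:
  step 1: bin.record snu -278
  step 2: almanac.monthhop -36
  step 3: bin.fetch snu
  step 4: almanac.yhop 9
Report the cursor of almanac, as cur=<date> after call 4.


Answer: cur=1778-09-15

Derivation:
Next I call bin.record using snu, -278, and get nil.
Using almanac.monthhop using -36, giving 1769-09-15.
I call bin.fetch using snu: -278.
Then almanac.yhop using 9, and see 1778-09-15.


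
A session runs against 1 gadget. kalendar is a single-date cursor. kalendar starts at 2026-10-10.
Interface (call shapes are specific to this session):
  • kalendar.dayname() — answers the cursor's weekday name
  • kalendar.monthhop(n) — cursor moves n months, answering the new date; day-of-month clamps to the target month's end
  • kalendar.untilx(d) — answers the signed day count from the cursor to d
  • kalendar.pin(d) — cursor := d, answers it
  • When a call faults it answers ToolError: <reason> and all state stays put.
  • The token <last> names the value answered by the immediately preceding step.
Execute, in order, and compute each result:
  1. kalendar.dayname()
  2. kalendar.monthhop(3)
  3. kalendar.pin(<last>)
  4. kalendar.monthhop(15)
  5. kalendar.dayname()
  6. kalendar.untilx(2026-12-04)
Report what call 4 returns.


Calling kalendar.dayname, yielding Saturday.
I run kalendar.monthhop on n→3: 2027-01-10.
I invoke kalendar.pin on d→<last>, which returns 2027-01-10.
I try kalendar.monthhop on n→15, and get 2028-04-10.
Calling kalendar.dayname, → Monday.
I invoke kalendar.untilx on d→2026-12-04, and see -493.

Answer: 2028-04-10


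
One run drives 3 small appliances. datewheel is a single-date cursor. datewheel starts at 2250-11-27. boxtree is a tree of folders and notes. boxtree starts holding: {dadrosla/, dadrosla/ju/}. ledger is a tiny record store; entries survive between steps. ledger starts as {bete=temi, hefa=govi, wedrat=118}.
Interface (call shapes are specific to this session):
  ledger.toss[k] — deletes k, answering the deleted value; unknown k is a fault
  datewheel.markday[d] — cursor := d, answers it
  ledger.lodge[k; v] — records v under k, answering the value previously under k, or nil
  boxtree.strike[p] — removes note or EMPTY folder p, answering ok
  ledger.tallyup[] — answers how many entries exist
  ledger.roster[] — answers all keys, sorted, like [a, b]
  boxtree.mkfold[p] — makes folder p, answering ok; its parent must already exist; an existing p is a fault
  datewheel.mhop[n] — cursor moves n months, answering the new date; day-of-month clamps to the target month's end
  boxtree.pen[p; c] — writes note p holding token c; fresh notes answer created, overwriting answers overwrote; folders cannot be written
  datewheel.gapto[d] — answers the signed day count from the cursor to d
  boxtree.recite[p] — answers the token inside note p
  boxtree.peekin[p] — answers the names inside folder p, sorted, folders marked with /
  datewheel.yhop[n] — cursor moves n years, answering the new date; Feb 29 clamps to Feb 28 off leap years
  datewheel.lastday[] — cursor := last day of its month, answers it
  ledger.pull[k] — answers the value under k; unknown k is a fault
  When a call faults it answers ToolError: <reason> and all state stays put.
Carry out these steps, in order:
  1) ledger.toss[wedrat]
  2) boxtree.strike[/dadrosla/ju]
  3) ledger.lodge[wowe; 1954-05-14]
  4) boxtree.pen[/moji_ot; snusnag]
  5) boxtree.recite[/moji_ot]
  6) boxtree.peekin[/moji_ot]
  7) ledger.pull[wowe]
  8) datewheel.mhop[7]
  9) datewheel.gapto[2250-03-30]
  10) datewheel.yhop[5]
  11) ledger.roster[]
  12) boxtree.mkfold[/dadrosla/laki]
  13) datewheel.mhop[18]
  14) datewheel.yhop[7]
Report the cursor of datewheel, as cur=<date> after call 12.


Invoking ledger.toss using k='wedrat', yielding 118.
I call boxtree.strike using p='/dadrosla/ju', → ok.
Invoking ledger.lodge using k='wowe', v='1954-05-14', and observe nil.
I run boxtree.pen using p='/moji_ot', c='snusnag', giving created.
Using boxtree.recite using p='/moji_ot', and get snusnag.
I run boxtree.peekin using p='/moji_ot': ToolError: not a directory.
I try ledger.pull using k='wowe': 1954-05-14.
I invoke datewheel.mhop using n='7', — result: 2251-06-27.
Next I call datewheel.gapto using d='2250-03-30', and observe -454.
I try datewheel.yhop using n='5', yielding 2256-06-27.
Invoking ledger.roster(), which returns [bete, hefa, wowe].
Next I call boxtree.mkfold using p='/dadrosla/laki', giving ok.
Next I call datewheel.mhop using n='18', → 2257-12-27.
I call datewheel.yhop using n='7', and see 2264-12-27.

Answer: cur=2256-06-27


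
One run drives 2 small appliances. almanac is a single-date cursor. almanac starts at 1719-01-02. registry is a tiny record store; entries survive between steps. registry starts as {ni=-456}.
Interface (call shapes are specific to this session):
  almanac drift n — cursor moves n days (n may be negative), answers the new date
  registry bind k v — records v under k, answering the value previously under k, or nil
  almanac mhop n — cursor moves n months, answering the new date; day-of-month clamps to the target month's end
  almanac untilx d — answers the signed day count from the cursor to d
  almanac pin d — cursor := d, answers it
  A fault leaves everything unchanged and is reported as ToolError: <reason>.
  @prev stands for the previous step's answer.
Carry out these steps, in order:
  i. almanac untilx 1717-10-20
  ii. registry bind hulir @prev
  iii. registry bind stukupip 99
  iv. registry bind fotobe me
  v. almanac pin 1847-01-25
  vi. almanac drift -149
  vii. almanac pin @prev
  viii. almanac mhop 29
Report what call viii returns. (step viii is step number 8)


Answer: 1849-01-29

Derivation:
I invoke almanac untilx on d=1717-10-20, and see -439.
Now I run registry bind on k=hulir, v=@prev: nil.
Now I run registry bind on k=stukupip, v=99, → nil.
Invoking registry bind on k=fotobe, v=me, — result: nil.
Now I run almanac pin on d=1847-01-25, yielding 1847-01-25.
Next I call almanac drift on n=-149, and observe 1846-08-29.
Now I run almanac pin on d=@prev, and observe 1846-08-29.
Then almanac mhop on n=29, giving 1849-01-29.


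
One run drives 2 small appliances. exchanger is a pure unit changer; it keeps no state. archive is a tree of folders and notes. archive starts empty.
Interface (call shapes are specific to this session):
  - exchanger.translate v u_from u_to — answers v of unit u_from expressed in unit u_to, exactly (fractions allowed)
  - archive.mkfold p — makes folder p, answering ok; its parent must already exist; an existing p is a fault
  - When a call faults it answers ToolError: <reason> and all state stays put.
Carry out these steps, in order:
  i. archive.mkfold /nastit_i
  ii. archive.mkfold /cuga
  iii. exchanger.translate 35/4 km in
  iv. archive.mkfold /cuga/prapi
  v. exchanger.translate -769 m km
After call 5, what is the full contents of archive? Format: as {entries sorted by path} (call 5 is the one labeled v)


Answer: {cuga/, cuga/prapi/, nastit_i/}

Derivation:
Calling archive.mkfold(p=/nastit_i), yielding ok.
I call archive.mkfold(p=/cuga): ok.
Now I run exchanger.translate(v=35/4, u_from=km, u_to=in), and see 43750000/127.
I try archive.mkfold(p=/cuga/prapi): ok.
Next I call exchanger.translate(v=-769, u_from=m, u_to=km), and observe -769/1000.


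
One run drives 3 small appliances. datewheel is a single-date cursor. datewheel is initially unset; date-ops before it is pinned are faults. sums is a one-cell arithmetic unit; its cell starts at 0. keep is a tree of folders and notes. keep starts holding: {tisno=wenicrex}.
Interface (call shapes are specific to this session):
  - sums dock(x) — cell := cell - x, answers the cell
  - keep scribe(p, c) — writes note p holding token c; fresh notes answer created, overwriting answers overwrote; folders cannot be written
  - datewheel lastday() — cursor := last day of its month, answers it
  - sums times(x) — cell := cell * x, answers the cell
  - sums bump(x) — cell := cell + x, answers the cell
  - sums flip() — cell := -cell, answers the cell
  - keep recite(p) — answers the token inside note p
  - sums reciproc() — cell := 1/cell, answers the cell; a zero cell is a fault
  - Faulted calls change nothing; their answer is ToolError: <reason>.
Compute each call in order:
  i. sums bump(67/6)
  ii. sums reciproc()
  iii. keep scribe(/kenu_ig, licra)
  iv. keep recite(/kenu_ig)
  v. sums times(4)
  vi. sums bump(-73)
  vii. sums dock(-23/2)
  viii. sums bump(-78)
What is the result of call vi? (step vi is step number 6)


% 1. sums bump(67/6) == 67/6
% 2. sums reciproc() == 6/67
% 3. keep scribe(/kenu_ig, licra) == created
% 4. keep recite(/kenu_ig) == licra
% 5. sums times(4) == 24/67
% 6. sums bump(-73) == -4867/67
% 7. sums dock(-23/2) == -8193/134
% 8. sums bump(-78) == -18645/134

Answer: -4867/67


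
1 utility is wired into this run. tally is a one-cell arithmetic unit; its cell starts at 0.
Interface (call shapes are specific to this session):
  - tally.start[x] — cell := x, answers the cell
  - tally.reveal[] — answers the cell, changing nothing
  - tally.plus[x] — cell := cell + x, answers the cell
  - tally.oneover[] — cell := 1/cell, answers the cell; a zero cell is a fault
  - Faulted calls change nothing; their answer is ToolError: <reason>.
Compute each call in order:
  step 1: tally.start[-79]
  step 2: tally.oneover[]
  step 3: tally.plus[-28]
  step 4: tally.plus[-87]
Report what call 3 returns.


Do: tally.start[-79]
See: -79
Do: tally.oneover[]
See: -1/79
Do: tally.plus[-28]
See: -2213/79
Do: tally.plus[-87]
See: -9086/79

Answer: -2213/79


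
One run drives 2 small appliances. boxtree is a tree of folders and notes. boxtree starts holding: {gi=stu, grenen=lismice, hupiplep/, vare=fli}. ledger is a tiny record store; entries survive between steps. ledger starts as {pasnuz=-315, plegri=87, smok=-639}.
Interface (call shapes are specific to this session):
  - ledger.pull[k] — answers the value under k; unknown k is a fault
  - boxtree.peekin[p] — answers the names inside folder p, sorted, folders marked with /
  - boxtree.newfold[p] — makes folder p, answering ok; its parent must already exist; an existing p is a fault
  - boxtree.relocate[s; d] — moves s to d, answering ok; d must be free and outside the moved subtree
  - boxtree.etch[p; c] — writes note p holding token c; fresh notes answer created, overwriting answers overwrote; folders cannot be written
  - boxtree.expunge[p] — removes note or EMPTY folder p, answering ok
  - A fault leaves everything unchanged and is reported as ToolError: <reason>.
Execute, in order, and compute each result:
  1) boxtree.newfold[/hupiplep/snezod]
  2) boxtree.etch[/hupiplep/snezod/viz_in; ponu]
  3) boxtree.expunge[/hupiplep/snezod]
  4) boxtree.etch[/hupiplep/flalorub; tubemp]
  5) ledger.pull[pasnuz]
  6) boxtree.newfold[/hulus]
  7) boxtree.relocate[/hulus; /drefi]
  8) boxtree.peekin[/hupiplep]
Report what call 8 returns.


Answer: [flalorub, snezod/]

Derivation:
~$ newfold p='/hupiplep/snezod'
  ok
~$ etch p='/hupiplep/snezod/viz_in' c='ponu'
  created
~$ expunge p='/hupiplep/snezod'
  ToolError: not empty
~$ etch p='/hupiplep/flalorub' c='tubemp'
  created
~$ pull k='pasnuz'
  -315
~$ newfold p='/hulus'
  ok
~$ relocate s='/hulus' d='/drefi'
  ok
~$ peekin p='/hupiplep'
  [flalorub, snezod/]


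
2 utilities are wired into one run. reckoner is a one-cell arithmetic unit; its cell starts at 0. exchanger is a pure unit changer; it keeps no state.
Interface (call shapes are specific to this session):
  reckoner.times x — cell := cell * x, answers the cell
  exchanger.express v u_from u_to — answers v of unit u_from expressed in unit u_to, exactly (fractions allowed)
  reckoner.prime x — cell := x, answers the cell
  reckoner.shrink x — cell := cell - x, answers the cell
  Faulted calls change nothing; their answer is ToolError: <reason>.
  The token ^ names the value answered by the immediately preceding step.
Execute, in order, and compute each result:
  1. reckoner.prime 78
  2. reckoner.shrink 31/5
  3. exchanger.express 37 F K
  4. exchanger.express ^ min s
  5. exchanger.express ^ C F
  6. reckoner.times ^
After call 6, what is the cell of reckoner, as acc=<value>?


Answer: acc=53548799/25

Derivation:
Do: reckoner.prime[x: 78]
See: 78
Do: reckoner.shrink[x: 31/5]
See: 359/5
Do: exchanger.express[v: 37; u_from: F; u_to: K]
See: 49667/180
Do: exchanger.express[v: ^; u_from: min; u_to: s]
See: 49667/3
Do: exchanger.express[v: ^; u_from: C; u_to: F]
See: 149161/5
Do: reckoner.times[x: ^]
See: 53548799/25


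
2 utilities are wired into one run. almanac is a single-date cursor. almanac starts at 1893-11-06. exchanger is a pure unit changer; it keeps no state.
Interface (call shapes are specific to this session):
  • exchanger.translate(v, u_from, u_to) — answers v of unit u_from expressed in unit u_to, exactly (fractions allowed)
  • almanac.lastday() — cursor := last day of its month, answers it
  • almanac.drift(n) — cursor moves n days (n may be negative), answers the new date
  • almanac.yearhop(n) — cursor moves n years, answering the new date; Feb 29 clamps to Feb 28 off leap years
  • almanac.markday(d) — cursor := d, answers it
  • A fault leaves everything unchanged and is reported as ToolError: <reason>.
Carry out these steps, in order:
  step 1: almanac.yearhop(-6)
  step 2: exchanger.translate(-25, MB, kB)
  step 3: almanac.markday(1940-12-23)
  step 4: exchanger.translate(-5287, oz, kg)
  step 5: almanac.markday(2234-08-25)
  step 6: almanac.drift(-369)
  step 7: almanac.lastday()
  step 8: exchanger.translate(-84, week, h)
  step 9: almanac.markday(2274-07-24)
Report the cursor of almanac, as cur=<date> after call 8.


Answer: cur=2233-08-31

Derivation:
·→ almanac.yearhop(n→-6)
·← 1887-11-06
·→ exchanger.translate(v→-25, u_from→MB, u_to→kB)
·← -25000
·→ almanac.markday(d→1940-12-23)
·← 1940-12-23
·→ exchanger.translate(v→-5287, u_from→oz, u_to→kg)
·← -239814286019/1600000000
·→ almanac.markday(d→2234-08-25)
·← 2234-08-25
·→ almanac.drift(n→-369)
·← 2233-08-21
·→ almanac.lastday()
·← 2233-08-31
·→ exchanger.translate(v→-84, u_from→week, u_to→h)
·← -14112
·→ almanac.markday(d→2274-07-24)
·← 2274-07-24


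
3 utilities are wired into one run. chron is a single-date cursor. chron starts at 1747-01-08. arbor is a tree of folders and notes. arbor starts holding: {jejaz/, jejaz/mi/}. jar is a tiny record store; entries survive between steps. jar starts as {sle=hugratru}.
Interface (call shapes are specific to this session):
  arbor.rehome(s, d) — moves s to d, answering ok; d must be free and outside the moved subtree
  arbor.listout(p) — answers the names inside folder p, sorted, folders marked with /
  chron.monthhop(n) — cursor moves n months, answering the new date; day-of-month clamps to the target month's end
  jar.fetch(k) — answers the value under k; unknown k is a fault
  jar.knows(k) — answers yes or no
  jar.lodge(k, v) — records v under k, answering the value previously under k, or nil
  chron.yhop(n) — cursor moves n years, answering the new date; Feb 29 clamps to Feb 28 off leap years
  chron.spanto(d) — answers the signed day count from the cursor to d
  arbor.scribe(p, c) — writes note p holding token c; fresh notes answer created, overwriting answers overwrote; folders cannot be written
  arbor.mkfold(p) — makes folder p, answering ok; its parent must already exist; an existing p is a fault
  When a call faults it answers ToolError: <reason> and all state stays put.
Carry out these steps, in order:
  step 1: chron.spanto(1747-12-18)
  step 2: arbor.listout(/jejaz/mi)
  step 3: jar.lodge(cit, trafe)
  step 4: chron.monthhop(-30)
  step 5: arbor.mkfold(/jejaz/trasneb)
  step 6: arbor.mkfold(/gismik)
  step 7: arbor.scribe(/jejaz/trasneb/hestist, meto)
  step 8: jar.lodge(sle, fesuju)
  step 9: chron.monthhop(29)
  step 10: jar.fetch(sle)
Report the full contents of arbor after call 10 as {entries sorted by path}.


Answer: {gismik/, jejaz/, jejaz/mi/, jejaz/trasneb/, jejaz/trasneb/hestist=meto}

Derivation:
Now I run chron.spanto passing d→1747-12-18, and get 344.
I invoke arbor.listout passing p→/jejaz/mi: [].
Using jar.lodge passing k→cit, v→trafe, and see nil.
I invoke chron.monthhop passing n→-30, and see 1744-07-08.
I use arbor.mkfold passing p→/jejaz/trasneb, giving ok.
I use arbor.mkfold passing p→/gismik, and get ok.
I call arbor.scribe passing p→/jejaz/trasneb/hestist, c→meto, giving created.
I try jar.lodge passing k→sle, v→fesuju, → hugratru.
Using chron.monthhop passing n→29, which returns 1746-12-08.
I run jar.fetch passing k→sle, and see fesuju.


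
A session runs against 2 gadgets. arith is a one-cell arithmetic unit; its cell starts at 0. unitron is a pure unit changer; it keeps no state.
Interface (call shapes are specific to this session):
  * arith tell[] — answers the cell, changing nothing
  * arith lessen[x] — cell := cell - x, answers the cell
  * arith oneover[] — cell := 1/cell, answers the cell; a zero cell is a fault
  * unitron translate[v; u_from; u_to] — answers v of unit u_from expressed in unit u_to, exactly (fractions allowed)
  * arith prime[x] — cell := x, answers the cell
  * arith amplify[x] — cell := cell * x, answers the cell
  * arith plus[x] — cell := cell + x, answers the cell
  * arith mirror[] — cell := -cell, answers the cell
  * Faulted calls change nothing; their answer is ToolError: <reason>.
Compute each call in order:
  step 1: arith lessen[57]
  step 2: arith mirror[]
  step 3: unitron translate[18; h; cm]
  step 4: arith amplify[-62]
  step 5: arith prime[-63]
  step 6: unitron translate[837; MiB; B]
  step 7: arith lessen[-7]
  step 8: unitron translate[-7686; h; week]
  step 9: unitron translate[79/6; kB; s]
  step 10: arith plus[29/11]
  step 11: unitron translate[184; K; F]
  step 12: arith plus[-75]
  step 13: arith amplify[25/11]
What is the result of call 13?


> arith lessen 57
[out] -57
> arith mirror
[out] 57
> unitron translate 18 h cm
[out] ToolError: incompatible units
> arith amplify -62
[out] -3534
> arith prime -63
[out] -63
> unitron translate 837 MiB B
[out] 877658112
> arith lessen -7
[out] -56
> unitron translate -7686 h week
[out] -183/4
> unitron translate 79/6 kB s
[out] ToolError: incompatible units
> arith plus 29/11
[out] -587/11
> unitron translate 184 K F
[out] -12847/100
> arith plus -75
[out] -1412/11
> arith amplify 25/11
[out] -35300/121

Answer: -35300/121


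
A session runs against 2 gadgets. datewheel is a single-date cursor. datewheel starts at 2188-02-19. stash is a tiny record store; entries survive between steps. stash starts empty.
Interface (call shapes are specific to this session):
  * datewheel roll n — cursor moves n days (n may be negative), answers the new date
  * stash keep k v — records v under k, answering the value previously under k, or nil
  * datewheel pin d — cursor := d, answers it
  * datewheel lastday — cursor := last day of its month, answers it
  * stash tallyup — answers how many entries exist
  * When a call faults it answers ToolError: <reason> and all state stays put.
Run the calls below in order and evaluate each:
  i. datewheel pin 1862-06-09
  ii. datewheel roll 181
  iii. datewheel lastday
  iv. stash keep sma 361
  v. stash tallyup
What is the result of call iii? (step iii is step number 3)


Answer: 1862-12-31

Derivation:
Do: datewheel pin[d=1862-06-09]
See: 1862-06-09
Do: datewheel roll[n=181]
See: 1862-12-07
Do: datewheel lastday[]
See: 1862-12-31
Do: stash keep[k=sma; v=361]
See: nil
Do: stash tallyup[]
See: 1


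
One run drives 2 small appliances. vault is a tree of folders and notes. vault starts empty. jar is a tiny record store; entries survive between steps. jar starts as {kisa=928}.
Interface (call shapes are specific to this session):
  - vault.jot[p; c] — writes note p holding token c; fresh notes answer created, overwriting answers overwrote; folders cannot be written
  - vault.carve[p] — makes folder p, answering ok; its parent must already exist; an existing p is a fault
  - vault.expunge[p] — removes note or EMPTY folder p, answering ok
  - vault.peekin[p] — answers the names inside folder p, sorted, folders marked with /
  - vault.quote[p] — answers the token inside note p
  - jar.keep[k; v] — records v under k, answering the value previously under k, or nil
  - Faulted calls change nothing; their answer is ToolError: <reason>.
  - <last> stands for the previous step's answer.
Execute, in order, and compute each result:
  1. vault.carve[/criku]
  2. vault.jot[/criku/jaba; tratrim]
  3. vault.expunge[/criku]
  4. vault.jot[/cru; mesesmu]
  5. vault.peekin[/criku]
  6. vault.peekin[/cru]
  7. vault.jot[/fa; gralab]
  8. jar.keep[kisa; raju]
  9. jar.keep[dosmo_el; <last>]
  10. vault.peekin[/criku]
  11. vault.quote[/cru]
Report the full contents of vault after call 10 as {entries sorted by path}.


==> vault.carve(p='/criku')
<== ok
==> vault.jot(p='/criku/jaba', c='tratrim')
<== created
==> vault.expunge(p='/criku')
<== ToolError: not empty
==> vault.jot(p='/cru', c='mesesmu')
<== created
==> vault.peekin(p='/criku')
<== [jaba]
==> vault.peekin(p='/cru')
<== ToolError: not a directory
==> vault.jot(p='/fa', c='gralab')
<== created
==> jar.keep(k='kisa', v='raju')
<== 928
==> jar.keep(k='dosmo_el', v='<last>')
<== nil
==> vault.peekin(p='/criku')
<== [jaba]
==> vault.quote(p='/cru')
<== mesesmu

Answer: {criku/, criku/jaba=tratrim, cru=mesesmu, fa=gralab}


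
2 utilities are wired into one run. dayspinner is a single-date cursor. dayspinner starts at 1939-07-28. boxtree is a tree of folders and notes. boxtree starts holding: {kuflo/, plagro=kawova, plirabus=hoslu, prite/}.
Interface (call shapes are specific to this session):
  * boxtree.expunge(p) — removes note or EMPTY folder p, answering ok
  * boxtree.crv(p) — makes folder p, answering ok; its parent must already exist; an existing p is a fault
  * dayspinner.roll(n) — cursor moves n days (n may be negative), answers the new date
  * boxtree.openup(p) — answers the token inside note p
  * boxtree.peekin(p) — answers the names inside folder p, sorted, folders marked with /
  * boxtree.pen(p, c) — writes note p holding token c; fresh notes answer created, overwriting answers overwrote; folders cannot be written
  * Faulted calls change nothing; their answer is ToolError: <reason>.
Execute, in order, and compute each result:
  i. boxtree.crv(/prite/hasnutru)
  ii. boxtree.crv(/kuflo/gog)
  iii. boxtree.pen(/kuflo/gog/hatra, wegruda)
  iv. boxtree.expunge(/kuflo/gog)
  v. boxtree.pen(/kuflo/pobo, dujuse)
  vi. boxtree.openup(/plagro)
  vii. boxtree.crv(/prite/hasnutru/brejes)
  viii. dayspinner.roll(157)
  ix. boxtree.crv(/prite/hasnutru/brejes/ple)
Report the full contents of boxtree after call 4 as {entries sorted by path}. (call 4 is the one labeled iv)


Answer: {kuflo/, kuflo/gog/, kuflo/gog/hatra=wegruda, plagro=kawova, plirabus=hoslu, prite/, prite/hasnutru/}

Derivation:
Next I call crv passing p='/prite/hasnutru', and see ok.
Now I run crv passing p='/kuflo/gog', → ok.
Then pen passing p='/kuflo/gog/hatra', c='wegruda', and see created.
Invoking expunge passing p='/kuflo/gog', and observe ToolError: not empty.
I try pen passing p='/kuflo/pobo', c='dujuse': created.
I call openup passing p='/plagro', which returns kawova.
Invoking crv passing p='/prite/hasnutru/brejes': ok.
I use roll passing n='157', giving 1940-01-01.
Now I run crv passing p='/prite/hasnutru/brejes/ple', giving ok.


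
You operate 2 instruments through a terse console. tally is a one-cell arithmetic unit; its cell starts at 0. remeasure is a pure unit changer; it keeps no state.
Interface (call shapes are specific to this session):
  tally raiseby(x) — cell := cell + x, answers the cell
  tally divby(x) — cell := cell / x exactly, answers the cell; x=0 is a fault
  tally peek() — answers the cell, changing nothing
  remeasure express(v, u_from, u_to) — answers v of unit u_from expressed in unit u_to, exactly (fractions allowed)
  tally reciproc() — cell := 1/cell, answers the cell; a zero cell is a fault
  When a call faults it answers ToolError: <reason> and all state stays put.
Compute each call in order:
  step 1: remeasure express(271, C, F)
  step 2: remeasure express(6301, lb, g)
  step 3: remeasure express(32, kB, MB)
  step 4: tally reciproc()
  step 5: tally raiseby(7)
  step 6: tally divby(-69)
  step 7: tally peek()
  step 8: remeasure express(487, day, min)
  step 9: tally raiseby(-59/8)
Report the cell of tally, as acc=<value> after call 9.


Do: remeasure express[v=271; u_from=C; u_to=F]
See: 2599/5
Do: remeasure express[v=6301; u_from=lb; u_to=g]
See: 285808552337/100000
Do: remeasure express[v=32; u_from=kB; u_to=MB]
See: 4/125
Do: tally reciproc[]
See: ToolError: reciprocal of zero
Do: tally raiseby[x=7]
See: 7
Do: tally divby[x=-69]
See: -7/69
Do: tally peek[]
See: -7/69
Do: remeasure express[v=487; u_from=day; u_to=min]
See: 701280
Do: tally raiseby[x=-59/8]
See: -4127/552

Answer: acc=-4127/552


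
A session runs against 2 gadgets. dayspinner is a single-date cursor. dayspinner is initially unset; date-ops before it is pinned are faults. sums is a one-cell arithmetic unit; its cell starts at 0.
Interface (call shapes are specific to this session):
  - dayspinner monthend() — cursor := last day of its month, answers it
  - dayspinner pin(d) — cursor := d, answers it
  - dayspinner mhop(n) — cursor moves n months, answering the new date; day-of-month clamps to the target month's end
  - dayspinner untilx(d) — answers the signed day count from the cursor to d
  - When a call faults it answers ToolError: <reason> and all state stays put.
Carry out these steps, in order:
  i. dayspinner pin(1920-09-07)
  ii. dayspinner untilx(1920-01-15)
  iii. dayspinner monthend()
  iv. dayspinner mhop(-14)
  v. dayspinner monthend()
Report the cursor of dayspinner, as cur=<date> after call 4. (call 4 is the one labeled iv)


Answer: cur=1919-07-30

Derivation:
~$ dayspinner pin 1920-09-07
:: 1920-09-07
~$ dayspinner untilx 1920-01-15
:: -236
~$ dayspinner monthend
:: 1920-09-30
~$ dayspinner mhop -14
:: 1919-07-30
~$ dayspinner monthend
:: 1919-07-31


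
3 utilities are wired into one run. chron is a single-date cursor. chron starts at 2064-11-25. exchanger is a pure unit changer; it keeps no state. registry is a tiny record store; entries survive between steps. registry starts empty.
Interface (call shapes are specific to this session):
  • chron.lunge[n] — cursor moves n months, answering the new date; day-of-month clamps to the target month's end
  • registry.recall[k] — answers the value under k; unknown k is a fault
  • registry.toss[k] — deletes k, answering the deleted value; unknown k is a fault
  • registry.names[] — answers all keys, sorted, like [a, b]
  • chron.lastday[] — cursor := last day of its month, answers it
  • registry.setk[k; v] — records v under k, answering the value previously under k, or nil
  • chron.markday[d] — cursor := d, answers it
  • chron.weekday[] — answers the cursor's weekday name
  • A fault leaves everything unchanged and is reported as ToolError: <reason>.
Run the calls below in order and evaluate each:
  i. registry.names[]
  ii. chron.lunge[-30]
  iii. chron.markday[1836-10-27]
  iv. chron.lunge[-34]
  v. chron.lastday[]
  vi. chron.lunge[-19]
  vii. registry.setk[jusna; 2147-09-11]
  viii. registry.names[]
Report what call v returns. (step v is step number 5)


Answer: 1833-12-31

Derivation:
% registry.names
= []
% chron.lunge n='-30'
= 2062-05-25
% chron.markday d='1836-10-27'
= 1836-10-27
% chron.lunge n='-34'
= 1833-12-27
% chron.lastday
= 1833-12-31
% chron.lunge n='-19'
= 1832-05-31
% registry.setk k='jusna' v='2147-09-11'
= nil
% registry.names
= [jusna]


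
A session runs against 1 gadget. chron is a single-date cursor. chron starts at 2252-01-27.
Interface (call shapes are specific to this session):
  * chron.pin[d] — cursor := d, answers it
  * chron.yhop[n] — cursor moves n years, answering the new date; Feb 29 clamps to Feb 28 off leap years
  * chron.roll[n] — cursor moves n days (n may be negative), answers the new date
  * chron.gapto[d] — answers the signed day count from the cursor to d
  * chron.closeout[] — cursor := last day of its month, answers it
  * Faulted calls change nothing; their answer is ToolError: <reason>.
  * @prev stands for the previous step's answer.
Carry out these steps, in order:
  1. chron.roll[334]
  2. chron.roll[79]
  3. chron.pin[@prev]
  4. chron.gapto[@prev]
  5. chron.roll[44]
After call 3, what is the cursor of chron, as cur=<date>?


·→ roll(n=334)
·← 2252-12-26
·→ roll(n=79)
·← 2253-03-15
·→ pin(d=@prev)
·← 2253-03-15
·→ gapto(d=@prev)
·← 0
·→ roll(n=44)
·← 2253-04-28

Answer: cur=2253-03-15


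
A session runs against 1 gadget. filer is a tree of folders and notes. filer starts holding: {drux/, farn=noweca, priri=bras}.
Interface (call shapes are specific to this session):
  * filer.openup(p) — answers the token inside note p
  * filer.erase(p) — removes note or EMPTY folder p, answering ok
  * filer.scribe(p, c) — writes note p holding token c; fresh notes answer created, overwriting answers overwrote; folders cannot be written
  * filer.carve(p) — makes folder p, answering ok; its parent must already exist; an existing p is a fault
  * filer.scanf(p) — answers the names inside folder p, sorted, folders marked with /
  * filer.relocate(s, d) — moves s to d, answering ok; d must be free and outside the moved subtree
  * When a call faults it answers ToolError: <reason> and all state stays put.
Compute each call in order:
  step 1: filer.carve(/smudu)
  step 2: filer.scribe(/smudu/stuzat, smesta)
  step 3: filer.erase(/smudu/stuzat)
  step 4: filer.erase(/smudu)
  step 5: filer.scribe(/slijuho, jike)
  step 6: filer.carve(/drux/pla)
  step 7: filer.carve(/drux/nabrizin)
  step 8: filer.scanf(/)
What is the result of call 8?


! filer.carve(p: /smudu) : ok
! filer.scribe(p: /smudu/stuzat, c: smesta) : created
! filer.erase(p: /smudu/stuzat) : ok
! filer.erase(p: /smudu) : ok
! filer.scribe(p: /slijuho, c: jike) : created
! filer.carve(p: /drux/pla) : ok
! filer.carve(p: /drux/nabrizin) : ok
! filer.scanf(p: /) : [drux/, farn, priri, slijuho]

Answer: [drux/, farn, priri, slijuho]


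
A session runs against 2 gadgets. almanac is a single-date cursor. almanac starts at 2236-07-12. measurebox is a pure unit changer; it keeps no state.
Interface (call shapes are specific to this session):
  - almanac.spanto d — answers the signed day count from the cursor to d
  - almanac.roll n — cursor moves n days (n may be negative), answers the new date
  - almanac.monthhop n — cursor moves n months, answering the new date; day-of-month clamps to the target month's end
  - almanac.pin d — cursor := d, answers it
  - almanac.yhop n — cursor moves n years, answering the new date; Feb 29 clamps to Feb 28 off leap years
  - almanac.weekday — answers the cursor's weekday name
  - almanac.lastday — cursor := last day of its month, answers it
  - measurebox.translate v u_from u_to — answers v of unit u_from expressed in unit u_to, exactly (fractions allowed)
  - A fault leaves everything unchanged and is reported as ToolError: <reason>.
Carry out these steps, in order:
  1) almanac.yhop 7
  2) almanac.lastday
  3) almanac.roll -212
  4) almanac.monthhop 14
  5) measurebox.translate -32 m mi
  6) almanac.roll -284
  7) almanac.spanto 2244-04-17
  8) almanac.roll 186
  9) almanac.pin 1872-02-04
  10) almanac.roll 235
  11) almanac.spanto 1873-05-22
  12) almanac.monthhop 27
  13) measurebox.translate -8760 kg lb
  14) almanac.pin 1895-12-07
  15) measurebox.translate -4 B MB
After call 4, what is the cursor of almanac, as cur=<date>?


Answer: cur=2244-02-29

Derivation:
[in] almanac.yhop n: 7
  2243-07-12
[in] almanac.lastday
  2243-07-31
[in] almanac.roll n: -212
  2242-12-31
[in] almanac.monthhop n: 14
  2244-02-29
[in] measurebox.translate v: -32 u_from: m u_to: mi
  -250/12573
[in] almanac.roll n: -284
  2243-05-21
[in] almanac.spanto d: 2244-04-17
  332
[in] almanac.roll n: 186
  2243-11-23
[in] almanac.pin d: 1872-02-04
  1872-02-04
[in] almanac.roll n: 235
  1872-09-26
[in] almanac.spanto d: 1873-05-22
  238
[in] almanac.monthhop n: 27
  1874-12-26
[in] measurebox.translate v: -8760 u_from: kg u_to: lb
  -876000000000/45359237
[in] almanac.pin d: 1895-12-07
  1895-12-07
[in] measurebox.translate v: -4 u_from: B u_to: MB
  -1/250000
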